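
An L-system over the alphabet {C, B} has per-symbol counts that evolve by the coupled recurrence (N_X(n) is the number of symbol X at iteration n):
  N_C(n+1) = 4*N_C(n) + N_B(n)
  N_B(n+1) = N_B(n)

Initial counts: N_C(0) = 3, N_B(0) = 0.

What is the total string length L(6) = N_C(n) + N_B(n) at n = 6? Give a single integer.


Answer: 12288

Derivation:
Step 0: N_C=3, N_B=0, L=3
Step 1: N_C=12, N_B=0, L=12
Step 2: N_C=48, N_B=0, L=48
Step 3: N_C=192, N_B=0, L=192
Step 4: N_C=768, N_B=0, L=768
Step 5: N_C=3072, N_B=0, L=3072
Step 6: N_C=12288, N_B=0, L=12288


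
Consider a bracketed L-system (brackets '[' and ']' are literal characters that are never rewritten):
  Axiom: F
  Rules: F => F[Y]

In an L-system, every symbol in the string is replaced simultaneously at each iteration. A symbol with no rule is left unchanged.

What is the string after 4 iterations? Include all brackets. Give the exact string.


Answer: F[Y][Y][Y][Y]

Derivation:
Step 0: F
Step 1: F[Y]
Step 2: F[Y][Y]
Step 3: F[Y][Y][Y]
Step 4: F[Y][Y][Y][Y]


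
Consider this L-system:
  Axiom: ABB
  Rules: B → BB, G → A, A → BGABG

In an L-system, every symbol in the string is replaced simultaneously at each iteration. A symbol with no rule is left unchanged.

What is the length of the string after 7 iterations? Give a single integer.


Answer: 1053

Derivation:
Step 0: length = 3
Step 1: length = 9
Step 2: length = 19
Step 3: length = 45
Step 4: length = 99
Step 5: length = 221
Step 6: length = 483
Step 7: length = 1053


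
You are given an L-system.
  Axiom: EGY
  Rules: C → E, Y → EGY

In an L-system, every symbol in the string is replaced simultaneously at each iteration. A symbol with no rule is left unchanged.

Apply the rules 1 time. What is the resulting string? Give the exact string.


Answer: EGEGY

Derivation:
Step 0: EGY
Step 1: EGEGY


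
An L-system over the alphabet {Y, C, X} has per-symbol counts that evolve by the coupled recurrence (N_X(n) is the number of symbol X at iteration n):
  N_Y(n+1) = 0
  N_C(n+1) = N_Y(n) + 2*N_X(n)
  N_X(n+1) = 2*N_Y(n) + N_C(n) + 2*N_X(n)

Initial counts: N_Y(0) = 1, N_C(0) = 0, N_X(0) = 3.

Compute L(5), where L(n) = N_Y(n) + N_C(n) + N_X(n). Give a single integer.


Answer: 804

Derivation:
Step 0: N_Y=1, N_C=0, N_X=3, L=4
Step 1: N_Y=0, N_C=7, N_X=8, L=15
Step 2: N_Y=0, N_C=16, N_X=23, L=39
Step 3: N_Y=0, N_C=46, N_X=62, L=108
Step 4: N_Y=0, N_C=124, N_X=170, L=294
Step 5: N_Y=0, N_C=340, N_X=464, L=804


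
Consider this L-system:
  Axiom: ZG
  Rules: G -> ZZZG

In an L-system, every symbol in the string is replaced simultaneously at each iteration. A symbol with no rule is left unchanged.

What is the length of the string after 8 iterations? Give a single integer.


Step 0: length = 2
Step 1: length = 5
Step 2: length = 8
Step 3: length = 11
Step 4: length = 14
Step 5: length = 17
Step 6: length = 20
Step 7: length = 23
Step 8: length = 26

Answer: 26


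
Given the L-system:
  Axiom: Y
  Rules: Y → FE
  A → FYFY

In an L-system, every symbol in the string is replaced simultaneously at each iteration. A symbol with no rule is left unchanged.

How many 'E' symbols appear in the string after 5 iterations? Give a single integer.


Answer: 1

Derivation:
Step 0: Y  (0 'E')
Step 1: FE  (1 'E')
Step 2: FE  (1 'E')
Step 3: FE  (1 'E')
Step 4: FE  (1 'E')
Step 5: FE  (1 'E')


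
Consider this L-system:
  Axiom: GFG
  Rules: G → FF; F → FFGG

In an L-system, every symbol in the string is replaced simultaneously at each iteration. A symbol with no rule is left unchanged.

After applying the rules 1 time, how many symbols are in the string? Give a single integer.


Answer: 8

Derivation:
Step 0: length = 3
Step 1: length = 8


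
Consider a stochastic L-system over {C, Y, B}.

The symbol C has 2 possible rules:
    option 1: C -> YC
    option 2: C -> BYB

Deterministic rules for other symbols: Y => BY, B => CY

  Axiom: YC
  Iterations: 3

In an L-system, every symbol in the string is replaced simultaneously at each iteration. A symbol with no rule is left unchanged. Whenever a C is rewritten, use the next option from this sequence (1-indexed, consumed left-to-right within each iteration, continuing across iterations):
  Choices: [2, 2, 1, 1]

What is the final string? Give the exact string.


Step 0: YC
Step 1: BYBYB  (used choices [2])
Step 2: CYBYCYBYCY  (used choices [])
Step 3: BYBBYCYBYYCBYCYBYYCBY  (used choices [2, 1, 1])

Answer: BYBBYCYBYYCBYCYBYYCBY


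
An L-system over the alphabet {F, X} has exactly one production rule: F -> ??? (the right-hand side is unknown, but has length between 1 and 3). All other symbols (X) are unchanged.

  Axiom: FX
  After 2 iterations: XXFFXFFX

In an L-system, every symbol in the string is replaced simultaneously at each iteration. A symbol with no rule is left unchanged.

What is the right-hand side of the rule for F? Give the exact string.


Answer: XFF

Derivation:
Trying F -> XFF:
  Step 0: FX
  Step 1: XFFX
  Step 2: XXFFXFFX
Matches the given result.


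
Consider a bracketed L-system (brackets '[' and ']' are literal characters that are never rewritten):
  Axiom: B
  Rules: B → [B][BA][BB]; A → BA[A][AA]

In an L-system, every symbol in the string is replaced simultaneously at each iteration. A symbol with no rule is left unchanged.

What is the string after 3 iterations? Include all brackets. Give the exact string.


Step 0: B
Step 1: [B][BA][BB]
Step 2: [[B][BA][BB]][[B][BA][BB]BA[A][AA]][[B][BA][BB][B][BA][BB]]
Step 3: [[[B][BA][BB]][[B][BA][BB]BA[A][AA]][[B][BA][BB][B][BA][BB]]][[[B][BA][BB]][[B][BA][BB]BA[A][AA]][[B][BA][BB][B][BA][BB]][B][BA][BB]BA[A][AA][BA[A][AA]][BA[A][AA]BA[A][AA]]][[[B][BA][BB]][[B][BA][BB]BA[A][AA]][[B][BA][BB][B][BA][BB]][[B][BA][BB]][[B][BA][BB]BA[A][AA]][[B][BA][BB][B][BA][BB]]]

Answer: [[[B][BA][BB]][[B][BA][BB]BA[A][AA]][[B][BA][BB][B][BA][BB]]][[[B][BA][BB]][[B][BA][BB]BA[A][AA]][[B][BA][BB][B][BA][BB]][B][BA][BB]BA[A][AA][BA[A][AA]][BA[A][AA]BA[A][AA]]][[[B][BA][BB]][[B][BA][BB]BA[A][AA]][[B][BA][BB][B][BA][BB]][[B][BA][BB]][[B][BA][BB]BA[A][AA]][[B][BA][BB][B][BA][BB]]]


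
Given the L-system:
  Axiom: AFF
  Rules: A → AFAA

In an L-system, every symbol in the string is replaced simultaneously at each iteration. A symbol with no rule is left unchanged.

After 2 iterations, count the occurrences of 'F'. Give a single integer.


Step 0: AFF  (2 'F')
Step 1: AFAAFF  (3 'F')
Step 2: AFAAFAFAAAFAAFF  (6 'F')

Answer: 6


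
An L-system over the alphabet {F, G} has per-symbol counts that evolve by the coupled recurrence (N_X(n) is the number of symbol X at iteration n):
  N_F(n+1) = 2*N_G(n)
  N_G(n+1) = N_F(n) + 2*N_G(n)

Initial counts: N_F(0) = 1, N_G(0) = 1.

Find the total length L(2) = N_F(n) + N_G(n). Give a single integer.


Answer: 14

Derivation:
Step 0: N_F=1, N_G=1, L=2
Step 1: N_F=2, N_G=3, L=5
Step 2: N_F=6, N_G=8, L=14


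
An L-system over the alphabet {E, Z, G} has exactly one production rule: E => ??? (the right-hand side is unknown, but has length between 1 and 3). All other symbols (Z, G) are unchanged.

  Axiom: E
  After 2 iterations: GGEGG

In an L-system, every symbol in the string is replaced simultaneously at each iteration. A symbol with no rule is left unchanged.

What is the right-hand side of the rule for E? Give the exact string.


Answer: GEG

Derivation:
Trying E => GEG:
  Step 0: E
  Step 1: GEG
  Step 2: GGEGG
Matches the given result.


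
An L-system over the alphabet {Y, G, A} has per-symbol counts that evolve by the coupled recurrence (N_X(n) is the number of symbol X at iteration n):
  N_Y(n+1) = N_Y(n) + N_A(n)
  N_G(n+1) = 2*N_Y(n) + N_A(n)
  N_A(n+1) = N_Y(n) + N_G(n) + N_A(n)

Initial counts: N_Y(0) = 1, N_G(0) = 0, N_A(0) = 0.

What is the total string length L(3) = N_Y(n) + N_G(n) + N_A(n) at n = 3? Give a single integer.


Answer: 23

Derivation:
Step 0: N_Y=1, N_G=0, N_A=0, L=1
Step 1: N_Y=1, N_G=2, N_A=1, L=4
Step 2: N_Y=2, N_G=3, N_A=4, L=9
Step 3: N_Y=6, N_G=8, N_A=9, L=23


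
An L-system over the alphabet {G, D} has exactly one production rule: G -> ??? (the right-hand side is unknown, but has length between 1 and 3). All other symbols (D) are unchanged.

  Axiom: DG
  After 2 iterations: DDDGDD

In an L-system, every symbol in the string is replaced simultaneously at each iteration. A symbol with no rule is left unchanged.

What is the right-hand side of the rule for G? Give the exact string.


Answer: DGD

Derivation:
Trying G -> DGD:
  Step 0: DG
  Step 1: DDGD
  Step 2: DDDGDD
Matches the given result.


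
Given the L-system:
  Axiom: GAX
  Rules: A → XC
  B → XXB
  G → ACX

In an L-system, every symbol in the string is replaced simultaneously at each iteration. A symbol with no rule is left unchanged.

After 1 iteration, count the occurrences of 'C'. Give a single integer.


Answer: 2

Derivation:
Step 0: GAX  (0 'C')
Step 1: ACXXCX  (2 'C')


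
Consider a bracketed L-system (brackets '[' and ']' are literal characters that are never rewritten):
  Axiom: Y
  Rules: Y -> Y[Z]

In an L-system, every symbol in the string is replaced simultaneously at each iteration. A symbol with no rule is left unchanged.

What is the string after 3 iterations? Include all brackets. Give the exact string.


Step 0: Y
Step 1: Y[Z]
Step 2: Y[Z][Z]
Step 3: Y[Z][Z][Z]

Answer: Y[Z][Z][Z]


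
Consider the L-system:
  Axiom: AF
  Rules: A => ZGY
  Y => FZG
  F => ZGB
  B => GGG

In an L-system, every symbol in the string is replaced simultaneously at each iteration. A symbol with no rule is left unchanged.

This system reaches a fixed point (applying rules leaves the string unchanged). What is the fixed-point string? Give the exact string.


Step 0: AF
Step 1: ZGYZGB
Step 2: ZGFZGZGGGG
Step 3: ZGZGBZGZGGGG
Step 4: ZGZGGGGZGZGGGG
Step 5: ZGZGGGGZGZGGGG  (unchanged — fixed point at step 4)

Answer: ZGZGGGGZGZGGGG


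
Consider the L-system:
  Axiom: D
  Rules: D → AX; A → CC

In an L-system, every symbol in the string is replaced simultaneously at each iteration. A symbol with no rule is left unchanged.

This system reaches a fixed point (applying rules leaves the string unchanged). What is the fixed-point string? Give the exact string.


Step 0: D
Step 1: AX
Step 2: CCX
Step 3: CCX  (unchanged — fixed point at step 2)

Answer: CCX


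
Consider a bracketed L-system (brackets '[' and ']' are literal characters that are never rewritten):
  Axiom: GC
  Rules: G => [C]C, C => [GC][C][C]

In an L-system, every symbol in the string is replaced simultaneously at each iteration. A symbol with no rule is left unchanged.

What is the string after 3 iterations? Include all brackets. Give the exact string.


Step 0: GC
Step 1: [C]C[GC][C][C]
Step 2: [[GC][C][C]][GC][C][C][[C]C[GC][C][C]][[GC][C][C]][[GC][C][C]]
Step 3: [[[C]C[GC][C][C]][[GC][C][C]][[GC][C][C]]][[C]C[GC][C][C]][[GC][C][C]][[GC][C][C]][[[GC][C][C]][GC][C][C][[C]C[GC][C][C]][[GC][C][C]][[GC][C][C]]][[[C]C[GC][C][C]][[GC][C][C]][[GC][C][C]]][[[C]C[GC][C][C]][[GC][C][C]][[GC][C][C]]]

Answer: [[[C]C[GC][C][C]][[GC][C][C]][[GC][C][C]]][[C]C[GC][C][C]][[GC][C][C]][[GC][C][C]][[[GC][C][C]][GC][C][C][[C]C[GC][C][C]][[GC][C][C]][[GC][C][C]]][[[C]C[GC][C][C]][[GC][C][C]][[GC][C][C]]][[[C]C[GC][C][C]][[GC][C][C]][[GC][C][C]]]


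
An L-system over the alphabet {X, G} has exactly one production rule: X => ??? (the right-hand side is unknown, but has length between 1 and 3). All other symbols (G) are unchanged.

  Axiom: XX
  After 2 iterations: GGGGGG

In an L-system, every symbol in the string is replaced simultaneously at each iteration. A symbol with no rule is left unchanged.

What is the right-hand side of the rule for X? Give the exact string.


Trying X => GGG:
  Step 0: XX
  Step 1: GGGGGG
  Step 2: GGGGGG
Matches the given result.

Answer: GGG


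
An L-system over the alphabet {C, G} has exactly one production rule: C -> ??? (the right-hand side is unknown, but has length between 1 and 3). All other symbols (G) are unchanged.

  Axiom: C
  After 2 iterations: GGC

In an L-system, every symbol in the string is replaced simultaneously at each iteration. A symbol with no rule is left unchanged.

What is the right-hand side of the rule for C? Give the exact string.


Trying C -> GC:
  Step 0: C
  Step 1: GC
  Step 2: GGC
Matches the given result.

Answer: GC


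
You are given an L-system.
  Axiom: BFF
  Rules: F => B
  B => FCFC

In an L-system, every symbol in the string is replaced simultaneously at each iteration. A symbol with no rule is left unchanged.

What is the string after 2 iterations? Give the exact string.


Step 0: BFF
Step 1: FCFCBB
Step 2: BCBCFCFCFCFC

Answer: BCBCFCFCFCFC


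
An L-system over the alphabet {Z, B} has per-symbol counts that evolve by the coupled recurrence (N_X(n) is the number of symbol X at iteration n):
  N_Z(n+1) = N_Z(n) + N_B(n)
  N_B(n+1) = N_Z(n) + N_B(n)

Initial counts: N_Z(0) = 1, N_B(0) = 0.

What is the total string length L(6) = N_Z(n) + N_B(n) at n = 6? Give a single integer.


Step 0: N_Z=1, N_B=0, L=1
Step 1: N_Z=1, N_B=1, L=2
Step 2: N_Z=2, N_B=2, L=4
Step 3: N_Z=4, N_B=4, L=8
Step 4: N_Z=8, N_B=8, L=16
Step 5: N_Z=16, N_B=16, L=32
Step 6: N_Z=32, N_B=32, L=64

Answer: 64


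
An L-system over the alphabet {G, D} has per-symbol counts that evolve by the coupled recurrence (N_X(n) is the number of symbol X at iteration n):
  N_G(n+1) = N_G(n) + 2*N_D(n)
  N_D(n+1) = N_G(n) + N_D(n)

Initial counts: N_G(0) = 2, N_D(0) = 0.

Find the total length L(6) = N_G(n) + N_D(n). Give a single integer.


Answer: 338

Derivation:
Step 0: N_G=2, N_D=0, L=2
Step 1: N_G=2, N_D=2, L=4
Step 2: N_G=6, N_D=4, L=10
Step 3: N_G=14, N_D=10, L=24
Step 4: N_G=34, N_D=24, L=58
Step 5: N_G=82, N_D=58, L=140
Step 6: N_G=198, N_D=140, L=338


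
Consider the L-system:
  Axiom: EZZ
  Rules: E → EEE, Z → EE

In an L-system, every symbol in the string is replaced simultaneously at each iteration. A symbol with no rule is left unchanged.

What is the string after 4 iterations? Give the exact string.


Answer: EEEEEEEEEEEEEEEEEEEEEEEEEEEEEEEEEEEEEEEEEEEEEEEEEEEEEEEEEEEEEEEEEEEEEEEEEEEEEEEEEEEEEEEEEEEEEEEEEEEEEEEEEEEEEEEEEEEEEEEEEEEEEEEEEEEEEEEEEEEEEEEEEEEEEEEEEEEEEEEEEEEEEEEEEEEEEEEEEEEEEEEEEEEEE

Derivation:
Step 0: EZZ
Step 1: EEEEEEE
Step 2: EEEEEEEEEEEEEEEEEEEEE
Step 3: EEEEEEEEEEEEEEEEEEEEEEEEEEEEEEEEEEEEEEEEEEEEEEEEEEEEEEEEEEEEEEE
Step 4: EEEEEEEEEEEEEEEEEEEEEEEEEEEEEEEEEEEEEEEEEEEEEEEEEEEEEEEEEEEEEEEEEEEEEEEEEEEEEEEEEEEEEEEEEEEEEEEEEEEEEEEEEEEEEEEEEEEEEEEEEEEEEEEEEEEEEEEEEEEEEEEEEEEEEEEEEEEEEEEEEEEEEEEEEEEEEEEEEEEEEEEEEEEEE


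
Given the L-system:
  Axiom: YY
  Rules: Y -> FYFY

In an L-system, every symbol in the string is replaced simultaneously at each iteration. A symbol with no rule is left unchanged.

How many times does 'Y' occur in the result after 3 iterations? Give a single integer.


Answer: 16

Derivation:
Step 0: YY  (2 'Y')
Step 1: FYFYFYFY  (4 'Y')
Step 2: FFYFYFFYFYFFYFYFFYFY  (8 'Y')
Step 3: FFFYFYFFYFYFFFYFYFFYFYFFFYFYFFYFYFFFYFYFFYFY  (16 'Y')


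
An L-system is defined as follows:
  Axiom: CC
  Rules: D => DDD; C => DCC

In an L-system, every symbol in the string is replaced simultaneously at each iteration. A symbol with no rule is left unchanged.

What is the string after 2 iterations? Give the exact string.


Step 0: CC
Step 1: DCCDCC
Step 2: DDDDCCDCCDDDDCCDCC

Answer: DDDDCCDCCDDDDCCDCC


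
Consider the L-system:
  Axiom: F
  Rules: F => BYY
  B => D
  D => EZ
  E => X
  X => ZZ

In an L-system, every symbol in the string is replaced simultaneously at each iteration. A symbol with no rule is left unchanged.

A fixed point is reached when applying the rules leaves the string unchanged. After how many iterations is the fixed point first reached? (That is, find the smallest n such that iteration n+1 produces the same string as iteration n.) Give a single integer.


Step 0: F
Step 1: BYY
Step 2: DYY
Step 3: EZYY
Step 4: XZYY
Step 5: ZZZYY
Step 6: ZZZYY  (unchanged — fixed point at step 5)

Answer: 5


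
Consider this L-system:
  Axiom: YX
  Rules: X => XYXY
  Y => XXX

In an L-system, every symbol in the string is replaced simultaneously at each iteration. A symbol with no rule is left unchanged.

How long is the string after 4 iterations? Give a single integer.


Step 0: length = 2
Step 1: length = 7
Step 2: length = 26
Step 3: length = 94
Step 4: length = 344

Answer: 344


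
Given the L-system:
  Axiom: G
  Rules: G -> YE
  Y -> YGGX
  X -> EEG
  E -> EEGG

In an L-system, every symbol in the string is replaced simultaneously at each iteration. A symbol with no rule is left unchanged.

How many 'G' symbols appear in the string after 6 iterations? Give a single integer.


Step 0: G  (1 'G')
Step 1: YE  (0 'G')
Step 2: YGGXEEGG  (4 'G')
Step 3: YGGXYEYEEEGEEGGEEGGYEYE  (7 'G')
Step 4: YGGXYEYEEEGYGGXEEGGYGGXEEGGEEGGEEGGYEEEGGEEGGYEYEEEGGEEGGYEYEYGGXEEGGYGGXEEGG  (31 'G')
Step 5: YGGXYEYEEEGYGGXEEGGYGGXEEGGEEGGEEGGYEYGGXYEYEEEGEEGGEEGGYEYEYGGXYEYEEEGEEGGEEGGYEYEEEGGEEGGYEYEEEGGEEGGYEYEYGGXEEGGEEGGEEGGYEYEEEGGEEGGYEYEYGGXEEGGYGGXEEGGEEGGEEGGYEYEEEGGEEGGYEYEYGGXEEGGYGGXEEGGYGGXYEYEEEGEEGGEEGGYEYEYGGXYEYEEEGEEGGEEGGYEYE  (87 'G')
Step 6: YGGXYEYEEEGYGGXEEGGYGGXEEGGEEGGEEGGYEYGGXYEYEEEGEEGGEEGGYEYEYGGXYEYEEEGEEGGEEGGYEYEEEGGEEGGYEYEEEGGEEGGYEYEYGGXEEGGYGGXYEYEEEGYGGXEEGGYGGXEEGGEEGGEEGGYEEEGGEEGGYEYEEEGGEEGGYEYEYGGXEEGGYGGXEEGGYGGXYEYEEEGYGGXEEGGYGGXEEGGEEGGEEGGYEEEGGEEGGYEYEEEGGEEGGYEYEYGGXEEGGYGGXEEGGEEGGEEGGYEYEEEGGEEGGYEYEYGGXEEGGYGGXEEGGEEGGEEGGYEYEEEGGEEGGYEYEYGGXEEGGYGGXEEGGYGGXYEYEEEGEEGGEEGGYEYEEEGGEEGGYEYEEEGGEEGGYEYEYGGXEEGGYGGXEEGGEEGGEEGGYEYEEEGGEEGGYEYEYGGXEEGGYGGXEEGGYGGXYEYEEEGEEGGEEGGYEYEYGGXYEYEEEGEEGGEEGGYEYEEEGGEEGGYEYEEEGGEEGGYEYEYGGXEEGGYGGXEEGGEEGGEEGGYEYEEEGGEEGGYEYEYGGXEEGGYGGXEEGGYGGXYEYEEEGEEGGEEGGYEYEYGGXYEYEEEGEEGGEEGGYEYEYGGXYEYEEEGYGGXEEGGYGGXEEGGEEGGEEGGYEEEGGEEGGYEYEEEGGEEGGYEYEYGGXEEGGYGGXEEGGYGGXYEYEEEGYGGXEEGGYGGXEEGGEEGGEEGGYEEEGGEEGGYEYEEEGGEEGGYEYEYGGXEEGGYGGXEEGG  (296 'G')

Answer: 296


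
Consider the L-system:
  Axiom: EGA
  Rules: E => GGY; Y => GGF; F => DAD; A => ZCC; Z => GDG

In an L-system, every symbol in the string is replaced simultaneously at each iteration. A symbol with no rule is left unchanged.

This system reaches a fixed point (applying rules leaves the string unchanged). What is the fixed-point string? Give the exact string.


Answer: GGGGDGDGCCDGGDGCC

Derivation:
Step 0: EGA
Step 1: GGYGZCC
Step 2: GGGGFGGDGCC
Step 3: GGGGDADGGDGCC
Step 4: GGGGDZCCDGGDGCC
Step 5: GGGGDGDGCCDGGDGCC
Step 6: GGGGDGDGCCDGGDGCC  (unchanged — fixed point at step 5)


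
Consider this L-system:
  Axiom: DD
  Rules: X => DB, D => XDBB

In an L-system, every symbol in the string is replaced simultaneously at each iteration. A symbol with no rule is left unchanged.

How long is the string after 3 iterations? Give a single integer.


Step 0: length = 2
Step 1: length = 8
Step 2: length = 16
Step 3: length = 30

Answer: 30


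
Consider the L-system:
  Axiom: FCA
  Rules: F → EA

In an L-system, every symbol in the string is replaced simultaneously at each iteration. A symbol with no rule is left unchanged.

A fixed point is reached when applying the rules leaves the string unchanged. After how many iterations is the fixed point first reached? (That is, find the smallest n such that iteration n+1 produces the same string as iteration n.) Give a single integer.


Answer: 1

Derivation:
Step 0: FCA
Step 1: EACA
Step 2: EACA  (unchanged — fixed point at step 1)


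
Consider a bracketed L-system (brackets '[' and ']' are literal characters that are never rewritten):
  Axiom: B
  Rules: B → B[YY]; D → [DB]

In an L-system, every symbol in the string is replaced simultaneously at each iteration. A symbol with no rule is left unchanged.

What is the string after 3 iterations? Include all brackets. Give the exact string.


Step 0: B
Step 1: B[YY]
Step 2: B[YY][YY]
Step 3: B[YY][YY][YY]

Answer: B[YY][YY][YY]


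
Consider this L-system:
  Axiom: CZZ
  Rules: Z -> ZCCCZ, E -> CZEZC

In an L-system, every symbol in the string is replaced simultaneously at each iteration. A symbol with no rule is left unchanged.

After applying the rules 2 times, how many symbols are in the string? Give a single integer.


Answer: 27

Derivation:
Step 0: length = 3
Step 1: length = 11
Step 2: length = 27


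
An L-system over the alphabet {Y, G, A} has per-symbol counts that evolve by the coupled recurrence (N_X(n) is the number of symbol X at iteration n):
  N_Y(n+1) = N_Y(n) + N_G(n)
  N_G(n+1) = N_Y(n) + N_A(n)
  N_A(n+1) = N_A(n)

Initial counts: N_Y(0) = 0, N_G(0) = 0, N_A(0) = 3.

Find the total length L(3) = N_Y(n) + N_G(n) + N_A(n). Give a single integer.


Step 0: N_Y=0, N_G=0, N_A=3, L=3
Step 1: N_Y=0, N_G=3, N_A=3, L=6
Step 2: N_Y=3, N_G=3, N_A=3, L=9
Step 3: N_Y=6, N_G=6, N_A=3, L=15

Answer: 15


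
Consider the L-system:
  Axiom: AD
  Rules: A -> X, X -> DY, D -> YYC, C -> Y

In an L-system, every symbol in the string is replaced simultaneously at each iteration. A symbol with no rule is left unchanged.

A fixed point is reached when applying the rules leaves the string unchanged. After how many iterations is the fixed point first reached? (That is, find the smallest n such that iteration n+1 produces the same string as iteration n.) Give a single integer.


Answer: 4

Derivation:
Step 0: AD
Step 1: XYYC
Step 2: DYYYY
Step 3: YYCYYYY
Step 4: YYYYYYY
Step 5: YYYYYYY  (unchanged — fixed point at step 4)


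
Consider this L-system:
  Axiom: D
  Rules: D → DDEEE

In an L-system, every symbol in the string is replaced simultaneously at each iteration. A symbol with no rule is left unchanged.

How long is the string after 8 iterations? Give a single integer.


Answer: 1021

Derivation:
Step 0: length = 1
Step 1: length = 5
Step 2: length = 13
Step 3: length = 29
Step 4: length = 61
Step 5: length = 125
Step 6: length = 253
Step 7: length = 509
Step 8: length = 1021


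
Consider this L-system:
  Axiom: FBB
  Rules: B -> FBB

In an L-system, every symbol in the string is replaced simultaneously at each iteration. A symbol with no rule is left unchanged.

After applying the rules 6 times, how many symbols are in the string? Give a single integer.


Answer: 255

Derivation:
Step 0: length = 3
Step 1: length = 7
Step 2: length = 15
Step 3: length = 31
Step 4: length = 63
Step 5: length = 127
Step 6: length = 255


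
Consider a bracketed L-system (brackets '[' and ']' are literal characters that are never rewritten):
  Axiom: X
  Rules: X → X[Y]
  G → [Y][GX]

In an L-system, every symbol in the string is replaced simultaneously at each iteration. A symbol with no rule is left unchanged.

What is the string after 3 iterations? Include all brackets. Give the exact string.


Answer: X[Y][Y][Y]

Derivation:
Step 0: X
Step 1: X[Y]
Step 2: X[Y][Y]
Step 3: X[Y][Y][Y]


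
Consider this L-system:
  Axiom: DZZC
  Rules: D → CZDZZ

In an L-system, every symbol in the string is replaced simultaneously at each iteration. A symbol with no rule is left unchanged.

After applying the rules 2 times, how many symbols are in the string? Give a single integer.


Answer: 12

Derivation:
Step 0: length = 4
Step 1: length = 8
Step 2: length = 12


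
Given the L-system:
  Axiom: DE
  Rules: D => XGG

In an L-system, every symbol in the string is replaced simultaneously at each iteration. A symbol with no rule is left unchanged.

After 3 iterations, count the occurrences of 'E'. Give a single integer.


Step 0: DE  (1 'E')
Step 1: XGGE  (1 'E')
Step 2: XGGE  (1 'E')
Step 3: XGGE  (1 'E')

Answer: 1


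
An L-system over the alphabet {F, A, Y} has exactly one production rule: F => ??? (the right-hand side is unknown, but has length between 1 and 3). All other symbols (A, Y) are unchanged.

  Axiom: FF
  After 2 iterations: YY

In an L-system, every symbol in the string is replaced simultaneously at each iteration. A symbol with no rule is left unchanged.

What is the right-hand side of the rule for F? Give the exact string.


Trying F => Y:
  Step 0: FF
  Step 1: YY
  Step 2: YY
Matches the given result.

Answer: Y


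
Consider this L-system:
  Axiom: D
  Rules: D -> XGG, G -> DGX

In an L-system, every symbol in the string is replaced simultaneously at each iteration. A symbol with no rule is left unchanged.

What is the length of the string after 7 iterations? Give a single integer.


Answer: 255

Derivation:
Step 0: length = 1
Step 1: length = 3
Step 2: length = 7
Step 3: length = 15
Step 4: length = 31
Step 5: length = 63
Step 6: length = 127
Step 7: length = 255


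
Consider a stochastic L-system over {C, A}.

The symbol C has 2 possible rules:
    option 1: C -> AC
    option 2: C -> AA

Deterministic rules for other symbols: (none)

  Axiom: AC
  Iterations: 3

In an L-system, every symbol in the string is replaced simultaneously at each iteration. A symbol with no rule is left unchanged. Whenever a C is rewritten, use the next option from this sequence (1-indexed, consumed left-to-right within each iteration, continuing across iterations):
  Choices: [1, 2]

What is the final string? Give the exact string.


Answer: AAAA

Derivation:
Step 0: AC
Step 1: AAC  (used choices [1])
Step 2: AAAA  (used choices [2])
Step 3: AAAA  (used choices [])


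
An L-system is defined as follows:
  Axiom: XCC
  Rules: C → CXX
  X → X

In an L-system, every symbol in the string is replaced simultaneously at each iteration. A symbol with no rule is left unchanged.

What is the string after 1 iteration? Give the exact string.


Step 0: XCC
Step 1: XCXXCXX

Answer: XCXXCXX


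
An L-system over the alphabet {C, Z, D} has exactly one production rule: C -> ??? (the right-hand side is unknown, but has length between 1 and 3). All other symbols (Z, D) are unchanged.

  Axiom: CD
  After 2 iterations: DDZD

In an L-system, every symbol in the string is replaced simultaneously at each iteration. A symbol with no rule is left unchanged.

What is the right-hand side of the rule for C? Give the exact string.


Answer: DDZ

Derivation:
Trying C -> DDZ:
  Step 0: CD
  Step 1: DDZD
  Step 2: DDZD
Matches the given result.


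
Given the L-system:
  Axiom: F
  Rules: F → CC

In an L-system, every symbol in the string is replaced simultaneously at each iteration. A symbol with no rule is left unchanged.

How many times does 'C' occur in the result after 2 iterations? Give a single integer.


Answer: 2

Derivation:
Step 0: F  (0 'C')
Step 1: CC  (2 'C')
Step 2: CC  (2 'C')


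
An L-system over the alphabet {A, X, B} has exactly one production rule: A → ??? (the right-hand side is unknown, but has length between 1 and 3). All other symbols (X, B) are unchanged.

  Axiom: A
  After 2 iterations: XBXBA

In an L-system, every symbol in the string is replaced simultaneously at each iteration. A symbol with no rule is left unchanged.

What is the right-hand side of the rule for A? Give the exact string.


Answer: XBA

Derivation:
Trying A → XBA:
  Step 0: A
  Step 1: XBA
  Step 2: XBXBA
Matches the given result.


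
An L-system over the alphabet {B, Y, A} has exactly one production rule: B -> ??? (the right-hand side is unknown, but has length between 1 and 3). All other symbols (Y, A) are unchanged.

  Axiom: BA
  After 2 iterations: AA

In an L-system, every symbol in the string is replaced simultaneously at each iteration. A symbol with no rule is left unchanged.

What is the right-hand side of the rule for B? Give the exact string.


Answer: A

Derivation:
Trying B -> A:
  Step 0: BA
  Step 1: AA
  Step 2: AA
Matches the given result.


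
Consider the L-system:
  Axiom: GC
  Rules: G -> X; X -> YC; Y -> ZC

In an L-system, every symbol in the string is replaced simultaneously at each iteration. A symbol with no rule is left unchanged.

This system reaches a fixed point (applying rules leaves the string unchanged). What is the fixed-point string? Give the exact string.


Answer: ZCCC

Derivation:
Step 0: GC
Step 1: XC
Step 2: YCC
Step 3: ZCCC
Step 4: ZCCC  (unchanged — fixed point at step 3)


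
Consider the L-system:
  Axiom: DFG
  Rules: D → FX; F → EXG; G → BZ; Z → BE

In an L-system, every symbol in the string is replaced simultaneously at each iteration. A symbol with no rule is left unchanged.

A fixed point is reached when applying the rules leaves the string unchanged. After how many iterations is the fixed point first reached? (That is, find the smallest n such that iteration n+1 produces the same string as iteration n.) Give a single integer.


Answer: 4

Derivation:
Step 0: DFG
Step 1: FXEXGBZ
Step 2: EXGXEXBZBBE
Step 3: EXBZXEXBBEBBE
Step 4: EXBBEXEXBBEBBE
Step 5: EXBBEXEXBBEBBE  (unchanged — fixed point at step 4)


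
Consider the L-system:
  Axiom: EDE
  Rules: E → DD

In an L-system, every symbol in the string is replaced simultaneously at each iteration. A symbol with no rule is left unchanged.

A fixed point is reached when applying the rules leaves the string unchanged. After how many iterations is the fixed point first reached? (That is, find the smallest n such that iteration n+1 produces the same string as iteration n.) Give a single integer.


Step 0: EDE
Step 1: DDDDD
Step 2: DDDDD  (unchanged — fixed point at step 1)

Answer: 1


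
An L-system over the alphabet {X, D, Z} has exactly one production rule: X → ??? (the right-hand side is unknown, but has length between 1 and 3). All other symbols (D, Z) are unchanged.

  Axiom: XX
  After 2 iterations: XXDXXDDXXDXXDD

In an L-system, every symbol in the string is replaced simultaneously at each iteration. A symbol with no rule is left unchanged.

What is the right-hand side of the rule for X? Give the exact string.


Answer: XXD

Derivation:
Trying X → XXD:
  Step 0: XX
  Step 1: XXDXXD
  Step 2: XXDXXDDXXDXXDD
Matches the given result.


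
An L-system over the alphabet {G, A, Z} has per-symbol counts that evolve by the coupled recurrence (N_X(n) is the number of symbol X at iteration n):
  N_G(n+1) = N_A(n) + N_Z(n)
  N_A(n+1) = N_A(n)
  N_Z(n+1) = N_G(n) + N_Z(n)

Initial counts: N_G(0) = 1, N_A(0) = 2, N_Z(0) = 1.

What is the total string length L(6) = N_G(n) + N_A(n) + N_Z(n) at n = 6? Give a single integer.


Step 0: N_G=1, N_A=2, N_Z=1, L=4
Step 1: N_G=3, N_A=2, N_Z=2, L=7
Step 2: N_G=4, N_A=2, N_Z=5, L=11
Step 3: N_G=7, N_A=2, N_Z=9, L=18
Step 4: N_G=11, N_A=2, N_Z=16, L=29
Step 5: N_G=18, N_A=2, N_Z=27, L=47
Step 6: N_G=29, N_A=2, N_Z=45, L=76

Answer: 76


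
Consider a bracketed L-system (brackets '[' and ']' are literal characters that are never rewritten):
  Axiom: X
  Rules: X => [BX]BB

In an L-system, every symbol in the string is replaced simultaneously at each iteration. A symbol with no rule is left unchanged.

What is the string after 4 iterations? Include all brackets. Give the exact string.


Answer: [B[B[B[BX]BB]BB]BB]BB

Derivation:
Step 0: X
Step 1: [BX]BB
Step 2: [B[BX]BB]BB
Step 3: [B[B[BX]BB]BB]BB
Step 4: [B[B[B[BX]BB]BB]BB]BB


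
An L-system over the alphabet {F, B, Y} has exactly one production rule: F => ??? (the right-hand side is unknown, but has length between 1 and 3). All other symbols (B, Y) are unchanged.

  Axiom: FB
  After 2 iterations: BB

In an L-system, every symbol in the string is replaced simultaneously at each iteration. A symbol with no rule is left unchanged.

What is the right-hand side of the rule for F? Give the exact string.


Answer: B

Derivation:
Trying F => B:
  Step 0: FB
  Step 1: BB
  Step 2: BB
Matches the given result.


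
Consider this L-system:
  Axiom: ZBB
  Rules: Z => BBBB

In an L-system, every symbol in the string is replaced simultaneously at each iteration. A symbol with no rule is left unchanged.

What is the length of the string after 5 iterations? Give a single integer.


Step 0: length = 3
Step 1: length = 6
Step 2: length = 6
Step 3: length = 6
Step 4: length = 6
Step 5: length = 6

Answer: 6


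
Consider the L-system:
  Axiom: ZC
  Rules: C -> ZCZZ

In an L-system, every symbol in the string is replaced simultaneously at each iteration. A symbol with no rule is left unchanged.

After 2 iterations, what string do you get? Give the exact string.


Answer: ZZZCZZZZ

Derivation:
Step 0: ZC
Step 1: ZZCZZ
Step 2: ZZZCZZZZ


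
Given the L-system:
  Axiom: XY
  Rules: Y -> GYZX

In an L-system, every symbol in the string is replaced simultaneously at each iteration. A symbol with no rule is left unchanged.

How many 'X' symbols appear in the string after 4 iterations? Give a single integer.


Answer: 5

Derivation:
Step 0: XY  (1 'X')
Step 1: XGYZX  (2 'X')
Step 2: XGGYZXZX  (3 'X')
Step 3: XGGGYZXZXZX  (4 'X')
Step 4: XGGGGYZXZXZXZX  (5 'X')


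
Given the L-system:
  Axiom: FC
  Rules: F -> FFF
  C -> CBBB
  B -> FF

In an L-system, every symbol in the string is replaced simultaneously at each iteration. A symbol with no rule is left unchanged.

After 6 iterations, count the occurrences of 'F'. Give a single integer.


Final string: FFFFFFFFFFFFFFFFFFFFFFFFFFFFFFFFFFFFFFFFFFFFFFFFFFFFFFFFFFFFFFFFFFFFFFFFFFFFFFFFFFFFFFFFFFFFFFFFFFFFFFFFFFFFFFFFFFFFFFFFFFFFFFFFFFFFFFFFFFFFFFFFFFFFFFFFFFFFFFFFFFFFFFFFFFFFFFFFFFFFFFFFFFFFFFFFFFFFFFFFFFFFFFFFFFFFFFFFFFFFFFFFFFFFFFFFFFFFFFFFFFFFFFFFFFFFFFFFFFFFFFFFFFFFFFFFFFFFFFFFFFFFFFFFFFFFFFFFFFFFFFFFFFFFFFFFFFFFFFFFFFFFFFFFFFFFFFFFFFFFFFFFFFFFFFFFFFFFFFFFFFFFFFFFFFFFFFFFFFFFFFFFFFFFFFFFFFFFFFFFFFFFFFFFFFFFFFFFFFFFFFFFFFFFFFFFFFFFFFFFFFFFFFFFFFFFFFFFFFFFFFFFFFFFFFFFFFFFFFFFFFFFFFFFFFFFFFFFFFFFFFFFFFFFFFFFFFFFFFFFFFFFFFFFFFFFFFFFFFFFFFFFFFFFFFFFFFFFFFFFFFFFFFFFFFFFFFFFFFFFFFFFFFFFFFFFFFFFFFFFFFFFFFFFFFFFFFFFFFFFFFFFFFFFFFFFFFFFFFFFFFFFFFFFFFFFFFFFFFFFFFFFFFFFFFFFFFFFFFFFFFFFFFFFFFFFFFFFFFFFFFFFFFFFFFFFFFFFFFFFFFFFFFFFFCBBBFFFFFFFFFFFFFFFFFFFFFFFFFFFFFFFFFFFFFFFFFFFFFFFFFFFFFFFFFFFFFFFFFFFFFFFFFFFFFFFFFFFFFFFFFFFFFFFFFFFFFFFFFFFFFFFFFFFFFFFFFFFFFFFFFFFFFFFFFFFFFFFFFFFFFFFFFFFFFFFFFFFFFFFFFFFFFFFFFFFFFFFFFFFFFFFFFFFFFFFFFFFFFFFFFFFFFFFFFFFFFFFFFFFFFFFFFFFFFFFFFFFFFFFFFFFFFFFFFFFFFFFFFFFFFFFFFFFFFFFFFFFFFFFFFFFFFFFFFFFFFFFFFFFFFFFFFFFFFFFFFFFFFFFFFFFFFFFFFFFFFFFFFFFFFFFFFFFFFFFFFFFFFFFFFFFFFFFFFFFFFFFFFFFFFFFFFFFFFFFFFFFFFFFFFFFFFFFFFFFFFFFFFFFFFFFFFFFFFFFFFFFFFFFFFFFFFFFFFFFFFFFFFFFFFFFFFFFFFFFFFFFFFFFFFFFFFFFFFFFFFFFFFFFFFFFFFFFFFFFFFFFFFFFFFFFFFFFFFFFFFFFFFFFFFFFFFFFFFFFFFFFFFFFFFFFFFFFFFFFFFFFFFFFFFFFFFFFFFFFFFFFFFFFFFFFFFFFFFFFFFFFFFFFFFFFFFFFFFFFFFFFFFFFFFFFFFFFFFFFFFFFFFFFFFFFFFFFFFFFFFFFFFFFFFFFFFFFFFFFFFFFFFFFFFFFFFFFFFFFFFFFFFF
Count of 'F': 1455

Answer: 1455


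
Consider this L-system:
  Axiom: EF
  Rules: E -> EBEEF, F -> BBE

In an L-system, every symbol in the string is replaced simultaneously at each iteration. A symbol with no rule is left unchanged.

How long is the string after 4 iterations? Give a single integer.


Step 0: length = 2
Step 1: length = 8
Step 2: length = 26
Step 3: length = 86
Step 4: length = 284

Answer: 284


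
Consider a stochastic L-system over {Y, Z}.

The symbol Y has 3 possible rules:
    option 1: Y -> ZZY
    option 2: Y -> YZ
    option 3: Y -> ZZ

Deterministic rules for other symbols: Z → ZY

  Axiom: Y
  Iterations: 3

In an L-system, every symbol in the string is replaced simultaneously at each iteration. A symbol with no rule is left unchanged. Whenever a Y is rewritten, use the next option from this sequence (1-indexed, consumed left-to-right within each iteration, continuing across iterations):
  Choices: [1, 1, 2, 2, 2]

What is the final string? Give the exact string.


Step 0: Y
Step 1: ZZY  (used choices [1])
Step 2: ZYZYZZY  (used choices [1])
Step 3: ZYYZZYYZZYZYYZ  (used choices [2, 2, 2])

Answer: ZYYZZYYZZYZYYZ


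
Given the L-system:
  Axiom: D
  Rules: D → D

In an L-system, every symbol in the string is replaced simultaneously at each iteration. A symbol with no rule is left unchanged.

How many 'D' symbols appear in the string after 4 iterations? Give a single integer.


Step 0: D  (1 'D')
Step 1: D  (1 'D')
Step 2: D  (1 'D')
Step 3: D  (1 'D')
Step 4: D  (1 'D')

Answer: 1


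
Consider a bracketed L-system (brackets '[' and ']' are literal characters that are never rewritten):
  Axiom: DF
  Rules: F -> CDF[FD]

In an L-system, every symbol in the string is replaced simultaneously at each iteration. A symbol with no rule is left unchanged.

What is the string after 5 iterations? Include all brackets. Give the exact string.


Answer: DCDCDCDCDCDF[FD][CDF[FD]D][CDCDF[FD][CDF[FD]D]D][CDCDCDF[FD][CDF[FD]D][CDCDF[FD][CDF[FD]D]D]D][CDCDCDCDF[FD][CDF[FD]D][CDCDF[FD][CDF[FD]D]D][CDCDCDF[FD][CDF[FD]D][CDCDF[FD][CDF[FD]D]D]D]D]

Derivation:
Step 0: DF
Step 1: DCDF[FD]
Step 2: DCDCDF[FD][CDF[FD]D]
Step 3: DCDCDCDF[FD][CDF[FD]D][CDCDF[FD][CDF[FD]D]D]
Step 4: DCDCDCDCDF[FD][CDF[FD]D][CDCDF[FD][CDF[FD]D]D][CDCDCDF[FD][CDF[FD]D][CDCDF[FD][CDF[FD]D]D]D]
Step 5: DCDCDCDCDCDF[FD][CDF[FD]D][CDCDF[FD][CDF[FD]D]D][CDCDCDF[FD][CDF[FD]D][CDCDF[FD][CDF[FD]D]D]D][CDCDCDCDF[FD][CDF[FD]D][CDCDF[FD][CDF[FD]D]D][CDCDCDF[FD][CDF[FD]D][CDCDF[FD][CDF[FD]D]D]D]D]


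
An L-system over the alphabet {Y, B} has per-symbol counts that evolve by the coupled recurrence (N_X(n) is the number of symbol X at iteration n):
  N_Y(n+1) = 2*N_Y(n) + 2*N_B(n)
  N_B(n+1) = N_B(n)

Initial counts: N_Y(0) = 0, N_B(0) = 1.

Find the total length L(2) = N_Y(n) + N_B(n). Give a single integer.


Answer: 7

Derivation:
Step 0: N_Y=0, N_B=1, L=1
Step 1: N_Y=2, N_B=1, L=3
Step 2: N_Y=6, N_B=1, L=7


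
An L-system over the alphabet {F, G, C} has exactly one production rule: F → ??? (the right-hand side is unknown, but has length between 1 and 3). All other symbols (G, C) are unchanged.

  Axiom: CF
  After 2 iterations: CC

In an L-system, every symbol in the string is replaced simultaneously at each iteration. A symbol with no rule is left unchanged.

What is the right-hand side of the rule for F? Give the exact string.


Trying F → C:
  Step 0: CF
  Step 1: CC
  Step 2: CC
Matches the given result.

Answer: C


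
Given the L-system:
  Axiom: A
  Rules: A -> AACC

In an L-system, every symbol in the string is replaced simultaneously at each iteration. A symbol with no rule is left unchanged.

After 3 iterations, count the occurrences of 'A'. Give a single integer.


Step 0: A  (1 'A')
Step 1: AACC  (2 'A')
Step 2: AACCAACCCC  (4 'A')
Step 3: AACCAACCCCAACCAACCCCCC  (8 'A')

Answer: 8


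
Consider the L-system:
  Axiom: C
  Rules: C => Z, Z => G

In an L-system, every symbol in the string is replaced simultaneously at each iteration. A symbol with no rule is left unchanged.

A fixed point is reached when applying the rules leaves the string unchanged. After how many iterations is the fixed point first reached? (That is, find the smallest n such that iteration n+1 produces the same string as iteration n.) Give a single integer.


Step 0: C
Step 1: Z
Step 2: G
Step 3: G  (unchanged — fixed point at step 2)

Answer: 2


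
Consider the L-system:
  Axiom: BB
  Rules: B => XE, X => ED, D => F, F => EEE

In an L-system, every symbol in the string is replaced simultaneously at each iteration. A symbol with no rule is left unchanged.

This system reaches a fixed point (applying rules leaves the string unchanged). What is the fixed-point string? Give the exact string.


Answer: EEEEEEEEEE

Derivation:
Step 0: BB
Step 1: XEXE
Step 2: EDEEDE
Step 3: EFEEFE
Step 4: EEEEEEEEEE
Step 5: EEEEEEEEEE  (unchanged — fixed point at step 4)


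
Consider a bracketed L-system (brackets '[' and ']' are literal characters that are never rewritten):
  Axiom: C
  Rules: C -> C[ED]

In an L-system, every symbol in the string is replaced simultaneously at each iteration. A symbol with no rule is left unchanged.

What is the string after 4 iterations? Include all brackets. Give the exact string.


Answer: C[ED][ED][ED][ED]

Derivation:
Step 0: C
Step 1: C[ED]
Step 2: C[ED][ED]
Step 3: C[ED][ED][ED]
Step 4: C[ED][ED][ED][ED]


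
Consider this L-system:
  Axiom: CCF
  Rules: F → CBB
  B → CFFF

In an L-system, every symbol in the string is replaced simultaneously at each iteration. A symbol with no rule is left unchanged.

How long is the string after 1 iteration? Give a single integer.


Step 0: length = 3
Step 1: length = 5

Answer: 5
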